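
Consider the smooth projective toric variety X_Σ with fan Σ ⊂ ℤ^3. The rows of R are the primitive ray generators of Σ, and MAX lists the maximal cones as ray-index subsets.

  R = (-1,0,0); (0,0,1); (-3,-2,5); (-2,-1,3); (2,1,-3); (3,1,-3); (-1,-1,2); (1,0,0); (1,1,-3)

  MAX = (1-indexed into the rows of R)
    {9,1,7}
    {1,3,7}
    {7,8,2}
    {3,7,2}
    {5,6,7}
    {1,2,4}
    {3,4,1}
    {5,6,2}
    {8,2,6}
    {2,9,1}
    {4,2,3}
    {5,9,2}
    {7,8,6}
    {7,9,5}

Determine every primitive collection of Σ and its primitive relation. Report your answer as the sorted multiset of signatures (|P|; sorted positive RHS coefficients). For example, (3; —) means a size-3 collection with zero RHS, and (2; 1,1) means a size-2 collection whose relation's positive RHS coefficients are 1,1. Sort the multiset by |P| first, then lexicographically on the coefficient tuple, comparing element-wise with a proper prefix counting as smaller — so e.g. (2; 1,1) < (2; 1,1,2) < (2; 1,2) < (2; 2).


The 20 primitive collections of Σ (r=9, n=3):

  P={1,8}:  v_{1} + v_{8} = 0 ; sig = (2; —)
  P={4,5}:  v_{4} + v_{5} = 0 ; sig = (2; —)
  P={1,5}:  v_{1} + v_{5} = v_{9} ; sig = (2; 1)
  P={1,6}:  v_{1} + v_{6} = v_{5} ; sig = (2; 1)
  P={3,5}:  v_{3} + v_{5} = v_{7} ; sig = (2; 1)
  P={4,6}:  v_{4} + v_{6} = v_{8} ; sig = (2; 1)
  P={4,7}:  v_{4} + v_{7} = v_{3} ; sig = (2; 1)
  P={4,9}:  v_{4} + v_{9} = v_{1} ; sig = (2; 1)
  P={5,8}:  v_{5} + v_{8} = v_{6} ; sig = (2; 1)
  P={8,9}:  v_{8} + v_{9} = v_{5} ; sig = (2; 1)
  P={3,6}:  v_{3} + v_{6} = v_{7} + v_{8} ; sig = (2; 1,1)
  P={3,9}:  v_{3} + v_{9} = v_{1} + v_{7} ; sig = (2; 1,1)
  P={4,8}:  v_{4} + v_{8} = v_{2} + v_{7} ; sig = (2; 1,1)
  P={3,8}:  v_{3} + v_{8} = v_{2} + 2·v_{7} ; sig = (2; 1,2)
  P={6,9}:  v_{6} + v_{9} = 2·v_{5} ; sig = (2; 2)
  P={2,7,9}:  v_{2} + v_{7} + v_{9} = 0 ; sig = (3; —)
  P={1,2,7}:  v_{1} + v_{2} + v_{7} = v_{4} ; sig = (3; 1)
  P={2,5,7}:  v_{2} + v_{5} + v_{7} = v_{8} ; sig = (3; 1)
  P={1,2,3}:  v_{1} + v_{2} + v_{3} = 2·v_{4} ; sig = (3; 2)
  P={2,6,7}:  v_{2} + v_{6} + v_{7} = 2·v_{8} ; sig = (3; 2)

so the primitive-relation signature multiset is
    (2; —)
    (2; —)
    (2; 1)
    (2; 1)
    (2; 1)
    (2; 1)
    (2; 1)
    (2; 1)
    (2; 1)
    (2; 1)
    (2; 1,1)
    (2; 1,1)
    (2; 1,1)
    (2; 1,2)
    (2; 2)
    (3; —)
    (3; 1)
    (3; 1)
    (3; 2)
    (3; 2)


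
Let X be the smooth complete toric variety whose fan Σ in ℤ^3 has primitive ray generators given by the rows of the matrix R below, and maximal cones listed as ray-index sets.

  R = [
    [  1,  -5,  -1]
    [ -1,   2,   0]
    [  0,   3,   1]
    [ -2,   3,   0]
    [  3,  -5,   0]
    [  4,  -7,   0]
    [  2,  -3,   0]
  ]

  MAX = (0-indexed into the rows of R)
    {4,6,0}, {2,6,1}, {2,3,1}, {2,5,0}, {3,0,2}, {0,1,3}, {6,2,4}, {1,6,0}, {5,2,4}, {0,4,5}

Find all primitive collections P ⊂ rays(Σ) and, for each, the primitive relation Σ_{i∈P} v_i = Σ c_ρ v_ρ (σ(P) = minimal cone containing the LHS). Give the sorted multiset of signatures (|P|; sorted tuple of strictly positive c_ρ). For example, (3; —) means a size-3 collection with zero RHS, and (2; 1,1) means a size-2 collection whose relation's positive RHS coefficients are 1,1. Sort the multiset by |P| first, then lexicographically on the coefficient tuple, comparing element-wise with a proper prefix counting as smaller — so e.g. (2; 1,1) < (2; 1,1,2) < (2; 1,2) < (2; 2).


Σ has 9 primitive collections:

  P = {3,6}:  v_{3} + v_{6} = 0  ⟹  sig = (2; —)
  P = {1,4}:  v_{1} + v_{4} = v_{6}  ⟹  sig = (2; 1)
  P = {1,5}:  v_{1} + v_{5} = v_{4}  ⟹  sig = (2; 1)
  P = {3,4}:  v_{3} + v_{4} = v_{0} + v_{2}  ⟹  sig = (2; 1,1)
  P = {5,6}:  v_{5} + v_{6} = 2·v_{4}  ⟹  sig = (2; 2)
  P = {3,5}:  v_{3} + v_{5} = 2·v_{0} + 2·v_{2}  ⟹  sig = (2; 2,2)
  P = {0,1,2}:  v_{0} + v_{1} + v_{2} = 0  ⟹  sig = (3; —)
  P = {0,2,4}:  v_{0} + v_{2} + v_{4} = v_{5}  ⟹  sig = (3; 1)
  P = {0,2,6}:  v_{0} + v_{2} + v_{6} = v_{4}  ⟹  sig = (3; 1)

Signatures (|P|; sorted positive RHS coefficients), sorted:
    |P|=2: 6 collections, coeffs (), (1), (1), (1,1), (2), (2,2)
    |P|=3: 3 collections, coeffs (), (1), (1)


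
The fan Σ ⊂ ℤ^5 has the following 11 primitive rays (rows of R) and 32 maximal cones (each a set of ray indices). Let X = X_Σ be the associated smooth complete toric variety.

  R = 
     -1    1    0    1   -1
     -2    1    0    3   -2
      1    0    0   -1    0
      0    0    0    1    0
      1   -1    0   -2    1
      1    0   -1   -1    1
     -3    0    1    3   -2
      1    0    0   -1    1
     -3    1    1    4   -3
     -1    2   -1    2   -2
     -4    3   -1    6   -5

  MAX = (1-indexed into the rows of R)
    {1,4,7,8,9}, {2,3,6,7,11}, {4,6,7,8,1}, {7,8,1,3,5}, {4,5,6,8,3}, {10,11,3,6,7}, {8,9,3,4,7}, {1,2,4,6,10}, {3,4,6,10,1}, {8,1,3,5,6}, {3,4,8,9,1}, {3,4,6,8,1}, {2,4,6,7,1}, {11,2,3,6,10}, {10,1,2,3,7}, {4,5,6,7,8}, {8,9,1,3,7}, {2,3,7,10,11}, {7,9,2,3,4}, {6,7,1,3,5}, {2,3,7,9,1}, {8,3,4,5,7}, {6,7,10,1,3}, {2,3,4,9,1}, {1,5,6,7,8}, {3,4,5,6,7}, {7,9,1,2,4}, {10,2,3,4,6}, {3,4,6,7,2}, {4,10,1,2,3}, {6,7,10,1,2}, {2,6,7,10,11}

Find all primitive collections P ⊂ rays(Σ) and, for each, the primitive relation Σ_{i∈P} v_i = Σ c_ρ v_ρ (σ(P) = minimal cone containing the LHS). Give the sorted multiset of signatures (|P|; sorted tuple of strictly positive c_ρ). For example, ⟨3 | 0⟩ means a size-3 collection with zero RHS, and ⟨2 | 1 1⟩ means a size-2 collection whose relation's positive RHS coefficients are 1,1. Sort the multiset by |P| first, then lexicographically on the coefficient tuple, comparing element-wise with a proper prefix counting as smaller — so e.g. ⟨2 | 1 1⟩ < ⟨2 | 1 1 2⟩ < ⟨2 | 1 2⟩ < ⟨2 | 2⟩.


18 minimal non-faces of Δ(Σ) (on 11 rays):

  {6,9}:  v_{6} + v_{9} = v_{2} — sig = ⟨2 | 1⟩
  {2,8}:  v_{2} + v_{8} = v_{1} + v_{4} — sig = ⟨2 | 1 1⟩
  {5,9}:  v_{5} + v_{9} = v_{3} + v_{7} — sig = ⟨2 | 1 1⟩
  {8,11}:  v_{8} + v_{11} = v_{2} + v_{10} — sig = ⟨2 | 1 1⟩
  {2,5}:  v_{2} + v_{5} = v_{3} + v_{6} + v_{7} — sig = ⟨2 | 1 1 1⟩
  {8,10}:  v_{8} + v_{10} = 2·v_{1} + v_{3} + v_{4} + v_{6} — sig = ⟨2 | 1 1 1 2⟩
  {9,11}:  v_{9} + v_{11} = 2·v_{2} + v_{3} + v_{7} + v_{10} — sig = ⟨2 | 1 1 1 2⟩
  {9,10}:  v_{9} + v_{10} = v_{1} + 2·v_{2} + v_{3} — sig = ⟨2 | 1 1 2⟩
  {5,10}:  v_{5} + v_{10} = v_{1} + 2·v_{3} + 2·v_{6} + v_{7} — sig = ⟨2 | 1 1 2 2⟩
  {4,11}:  v_{4} + v_{11} = 3·v_{2} + v_{3} + v_{6} — sig = ⟨2 | 1 1 3⟩
  {1,11}:  v_{1} + v_{11} = v_{7} + 2·v_{10} — sig = ⟨2 | 1 2⟩
  {5,11}:  v_{5} + v_{11} = 2·v_{3} + 2·v_{6} + 2·v_{7} + v_{10} — sig = ⟨2 | 1 2 2 2⟩
  {1,4,5}:  v_{1} + v_{4} + v_{5} = 0 — sig = ⟨3 | 0⟩
  {4,7,10}:  v_{4} + v_{7} + v_{10} = 2·v_{2} — sig = ⟨3 | 2⟩
  {3,6,7,8}:  v_{3} + v_{6} + v_{7} + v_{8} = 0 — sig = ⟨4 | 0⟩
  {1,2,3,6}:  v_{1} + v_{2} + v_{3} + v_{6} = v_{10} — sig = ⟨4 | 1⟩
  {1,3,4,7}:  v_{1} + v_{3} + v_{4} + v_{7} = v_{9} — sig = ⟨4 | 1⟩
  {2,3,6,7,10}:  v_{2} + v_{3} + v_{6} + v_{7} + v_{10} = v_{11} — sig = ⟨5 | 1⟩

Hence PRS(X_Σ) =
{ ⟨2 | 1⟩,  ⟨2 | 1 1⟩ ×3,  ⟨2 | 1 1 1⟩,  ⟨2 | 1 1 1 2⟩ ×2,  ⟨2 | 1 1 2⟩,  ⟨2 | 1 1 2 2⟩,  ⟨2 | 1 1 3⟩,  ⟨2 | 1 2⟩,  ⟨2 | 1 2 2 2⟩,  ⟨3 | 0⟩,  ⟨3 | 2⟩,  ⟨4 | 0⟩,  ⟨4 | 1⟩ ×2,  ⟨5 | 1⟩ }


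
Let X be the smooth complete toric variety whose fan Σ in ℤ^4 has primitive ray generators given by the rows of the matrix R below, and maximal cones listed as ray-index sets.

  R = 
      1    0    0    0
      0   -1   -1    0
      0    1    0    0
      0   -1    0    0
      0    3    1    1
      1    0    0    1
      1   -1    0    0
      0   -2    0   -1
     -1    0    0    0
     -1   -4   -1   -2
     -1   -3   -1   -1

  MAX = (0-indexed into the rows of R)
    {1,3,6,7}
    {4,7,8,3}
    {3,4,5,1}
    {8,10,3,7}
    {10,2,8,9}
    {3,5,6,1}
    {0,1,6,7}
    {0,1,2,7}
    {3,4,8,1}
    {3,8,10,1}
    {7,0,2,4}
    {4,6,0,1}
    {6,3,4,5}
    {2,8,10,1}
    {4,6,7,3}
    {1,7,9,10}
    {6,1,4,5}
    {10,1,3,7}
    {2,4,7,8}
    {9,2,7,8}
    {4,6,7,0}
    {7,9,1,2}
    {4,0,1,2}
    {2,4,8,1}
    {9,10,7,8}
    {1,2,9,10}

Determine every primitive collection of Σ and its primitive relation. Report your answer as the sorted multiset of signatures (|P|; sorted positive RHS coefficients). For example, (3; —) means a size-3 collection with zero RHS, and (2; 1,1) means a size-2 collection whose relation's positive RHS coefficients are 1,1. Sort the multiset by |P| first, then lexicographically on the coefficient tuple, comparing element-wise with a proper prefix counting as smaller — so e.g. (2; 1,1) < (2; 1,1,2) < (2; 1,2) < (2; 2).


The 23 primitive collections of Σ (r=11, n=4):

  • {0,8}:  v_{0} + v_{8} = 0  →  sig = (2; —)
  • {2,3}:  v_{2} + v_{3} = 0  →  sig = (2; —)
  • {0,3}:  v_{0} + v_{3} = v_{6}  →  sig = (2; 1)
  • {2,6}:  v_{2} + v_{6} = v_{0}  →  sig = (2; 1)
  • {4,10}:  v_{4} + v_{10} = v_{8}  →  sig = (2; 1)
  • {6,8}:  v_{6} + v_{8} = v_{3}  →  sig = (2; 1)
  • {0,10}:  v_{0} + v_{10} = v_{1} + v_{7}  →  sig = (2; 1,1)
  • {3,9}:  v_{3} + v_{9} = v_{7} + v_{10}  →  sig = (2; 1,1)
  • {5,7}:  v_{5} + v_{7} = v_{3} + v_{6}  →  sig = (2; 1,1)
  • {2,5}:  v_{2} + v_{5} = v_{1} + v_{4} + v_{6}  →  sig = (2; 1,1,1)
  • {4,9}:  v_{4} + v_{9} = v_{2} + v_{7} + v_{8}  →  sig = (2; 1,1,1)
  • {5,9}:  v_{5} + v_{9} = v_{1} + v_{3} + v_{7}  →  sig = (2; 1,1,1)
  • {6,10}:  v_{6} + v_{10} = v_{1} + v_{3} + v_{7}  →  sig = (2; 1,1,1)
  • {0,5}:  v_{0} + v_{5} = v_{1} + v_{4} + 2·v_{6}  →  sig = (2; 1,1,2)
  • {0,9}:  v_{0} + v_{9} = v_{1} + v_{2} + 2·v_{7}  →  sig = (2; 1,1,2)
  • {5,8}:  v_{5} + v_{8} = v_{1} + 2·v_{3} + v_{4}  →  sig = (2; 1,1,2)
  • {5,10}:  v_{5} + v_{10} = v_{1} + 2·v_{3}  →  sig = (2; 1,2)
  • {6,9}:  v_{6} + v_{9} = v_{1} + 2·v_{7}  →  sig = (2; 1,2)
  • {1,4,7}:  v_{1} + v_{4} + v_{7} = 0  →  sig = (3; —)
  • {1,7,8}:  v_{1} + v_{7} + v_{8} = v_{10}  →  sig = (3; 1)
  • {2,7,10}:  v_{2} + v_{7} + v_{10} = v_{9}  →  sig = (3; 1)
  • {1,8,9}:  v_{1} + v_{8} + v_{9} = v_{2} + 2·v_{10}  →  sig = (3; 1,2)
  • {1,3,4,6}:  v_{1} + v_{3} + v_{4} + v_{6} = v_{5}  →  sig = (4; 1)

so the primitive-relation signature multiset is
{ (2; —) ×2,  (2; 1) ×4,  (2; 1,1) ×3,  (2; 1,1,1) ×4,  (2; 1,1,2) ×3,  (2; 1,2) ×2,  (3; —),  (3; 1) ×2,  (3; 1,2),  (4; 1) }


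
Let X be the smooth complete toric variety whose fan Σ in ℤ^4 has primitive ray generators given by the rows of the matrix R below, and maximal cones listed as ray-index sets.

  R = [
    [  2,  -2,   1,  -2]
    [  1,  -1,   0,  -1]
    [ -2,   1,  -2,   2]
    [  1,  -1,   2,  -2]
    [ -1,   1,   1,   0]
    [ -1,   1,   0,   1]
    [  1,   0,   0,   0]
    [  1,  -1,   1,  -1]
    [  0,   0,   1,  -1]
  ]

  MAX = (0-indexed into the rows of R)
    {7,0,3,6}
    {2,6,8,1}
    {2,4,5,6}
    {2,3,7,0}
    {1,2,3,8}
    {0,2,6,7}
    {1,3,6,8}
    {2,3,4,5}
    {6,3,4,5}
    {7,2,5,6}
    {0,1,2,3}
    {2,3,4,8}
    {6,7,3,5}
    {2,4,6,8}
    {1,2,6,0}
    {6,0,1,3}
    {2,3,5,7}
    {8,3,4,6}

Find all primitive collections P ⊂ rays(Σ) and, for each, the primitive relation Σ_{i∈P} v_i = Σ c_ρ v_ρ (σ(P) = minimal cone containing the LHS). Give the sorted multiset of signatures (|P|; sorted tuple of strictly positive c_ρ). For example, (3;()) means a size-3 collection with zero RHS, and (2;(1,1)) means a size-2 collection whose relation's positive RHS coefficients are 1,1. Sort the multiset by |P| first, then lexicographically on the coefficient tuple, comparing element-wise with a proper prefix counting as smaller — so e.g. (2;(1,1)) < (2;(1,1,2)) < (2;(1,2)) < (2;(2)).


10 minimal non-faces of Δ(Σ) (on 9 rays):

  P = {1,5}:  v_{1} + v_{5} = 0  →  sig = (2;())
  P = {0,4}:  v_{0} + v_{4} = v_{3}  →  sig = (2;(1))
  P = {0,5}:  v_{0} + v_{5} = v_{7}  →  sig = (2;(1))
  P = {1,4}:  v_{1} + v_{4} = v_{8}  →  sig = (2;(1))
  P = {1,7}:  v_{1} + v_{7} = v_{0}  →  sig = (2;(1))
  P = {5,8}:  v_{5} + v_{8} = v_{4}  →  sig = (2;(1))
  P = {7,8}:  v_{7} + v_{8} = v_{3}  →  sig = (2;(1))
  P = {0,8}:  v_{0} + v_{8} = v_{1} + v_{3}  →  sig = (2;(1,1))
  P = {4,7}:  v_{4} + v_{7} = v_{3} + v_{5}  →  sig = (2;(1,1))
  P = {2,3,6}:  v_{2} + v_{3} + v_{6} = 0  →  sig = (3;())

Hence PRS(X_Σ) =
{ (2;()),  (2;(1)) ×6,  (2;(1,1)) ×2,  (3;()) }


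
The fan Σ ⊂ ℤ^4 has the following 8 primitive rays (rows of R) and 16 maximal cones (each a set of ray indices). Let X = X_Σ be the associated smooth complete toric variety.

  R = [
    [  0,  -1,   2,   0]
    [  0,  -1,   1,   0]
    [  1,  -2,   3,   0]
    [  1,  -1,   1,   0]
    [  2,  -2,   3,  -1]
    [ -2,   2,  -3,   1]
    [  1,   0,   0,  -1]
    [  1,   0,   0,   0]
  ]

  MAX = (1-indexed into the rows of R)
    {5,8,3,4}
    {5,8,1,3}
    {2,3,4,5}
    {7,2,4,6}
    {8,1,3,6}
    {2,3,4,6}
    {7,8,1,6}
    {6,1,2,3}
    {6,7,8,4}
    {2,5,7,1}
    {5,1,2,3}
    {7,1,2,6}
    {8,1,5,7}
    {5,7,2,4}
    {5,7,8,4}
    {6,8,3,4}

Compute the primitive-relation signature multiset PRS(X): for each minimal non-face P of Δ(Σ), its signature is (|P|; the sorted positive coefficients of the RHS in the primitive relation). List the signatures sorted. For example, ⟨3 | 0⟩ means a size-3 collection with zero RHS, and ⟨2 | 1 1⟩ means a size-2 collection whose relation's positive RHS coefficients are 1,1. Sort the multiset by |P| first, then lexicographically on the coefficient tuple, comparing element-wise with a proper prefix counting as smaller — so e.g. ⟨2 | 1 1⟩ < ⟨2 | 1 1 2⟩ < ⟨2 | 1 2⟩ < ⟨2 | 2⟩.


Minimal non-faces — 4 found among 8 rays, 16 max cones:

  {5,6}:  v_{5} + v_{6} = 0  so sig = ⟨2 | 0⟩
  {1,4}:  v_{1} + v_{4} = v_{3}  so sig = ⟨2 | 1⟩
  {2,8}:  v_{2} + v_{8} = v_{4}  so sig = ⟨2 | 1⟩
  {3,7}:  v_{3} + v_{7} = v_{5}  so sig = ⟨2 | 1⟩

so the primitive-relation signature multiset is
    ⟨2 | 0⟩
    ⟨2 | 1⟩
    ⟨2 | 1⟩
    ⟨2 | 1⟩


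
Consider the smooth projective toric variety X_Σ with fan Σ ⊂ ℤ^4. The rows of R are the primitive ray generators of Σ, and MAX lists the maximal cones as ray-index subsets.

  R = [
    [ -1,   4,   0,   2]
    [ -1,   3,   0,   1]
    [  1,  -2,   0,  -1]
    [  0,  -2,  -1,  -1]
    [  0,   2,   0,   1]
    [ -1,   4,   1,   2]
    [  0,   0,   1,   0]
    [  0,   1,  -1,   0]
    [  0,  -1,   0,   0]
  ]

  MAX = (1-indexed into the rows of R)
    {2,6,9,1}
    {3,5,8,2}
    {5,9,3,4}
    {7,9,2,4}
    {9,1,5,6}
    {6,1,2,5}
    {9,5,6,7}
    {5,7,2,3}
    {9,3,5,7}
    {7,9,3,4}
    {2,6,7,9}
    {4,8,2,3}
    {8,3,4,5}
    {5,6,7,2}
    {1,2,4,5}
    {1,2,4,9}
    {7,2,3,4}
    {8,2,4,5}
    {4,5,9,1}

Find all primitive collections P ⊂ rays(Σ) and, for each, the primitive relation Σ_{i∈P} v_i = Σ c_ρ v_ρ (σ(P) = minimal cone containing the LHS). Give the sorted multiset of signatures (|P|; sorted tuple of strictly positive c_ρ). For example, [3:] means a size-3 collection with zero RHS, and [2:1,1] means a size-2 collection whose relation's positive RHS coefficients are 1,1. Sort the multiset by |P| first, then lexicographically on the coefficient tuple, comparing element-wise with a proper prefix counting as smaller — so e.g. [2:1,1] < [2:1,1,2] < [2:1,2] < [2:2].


12 minimal non-faces of Δ(Σ) (on 9 rays):

  {1,3}:  v_{1} + v_{3} = v_{5}  ⇒ sig = [2:1]
  {1,7}:  v_{1} + v_{7} = v_{6}  ⇒ sig = [2:1]
  {3,6}:  v_{3} + v_{6} = v_{5} + v_{7}  ⇒ sig = [2:1,1]
  {4,6}:  v_{4} + v_{6} = v_{2} + v_{9}  ⇒ sig = [2:1,1]
  {6,8}:  v_{6} + v_{8} = v_{2} + v_{5}  ⇒ sig = [2:1,1]
  {7,8}:  v_{7} + v_{8} = v_{2} + v_{3}  ⇒ sig = [2:1,1]
  {8,9}:  v_{8} + v_{9} = v_{4} + v_{5}  ⇒ sig = [2:1,1]
  {1,8}:  v_{1} + v_{8} = v_{2} + v_{4} + 2·v_{5}  ⇒ sig = [2:1,1,2]
  {2,3,9}:  v_{2} + v_{3} + v_{9} = 0  ⇒ sig = [3:]
  {4,5,7}:  v_{4} + v_{5} + v_{7} = 0  ⇒ sig = [3:]
  {2,5,9}:  v_{2} + v_{5} + v_{9} = v_{1}  ⇒ sig = [3:1]
  {2,3,4,5}:  v_{2} + v_{3} + v_{4} + v_{5} = v_{8}  ⇒ sig = [4:1]

Hence PRS(X_Σ) =
[[2:1], [2:1], [2:1,1], [2:1,1], [2:1,1], [2:1,1], [2:1,1], [2:1,1,2], [3:], [3:], [3:1], [4:1]]


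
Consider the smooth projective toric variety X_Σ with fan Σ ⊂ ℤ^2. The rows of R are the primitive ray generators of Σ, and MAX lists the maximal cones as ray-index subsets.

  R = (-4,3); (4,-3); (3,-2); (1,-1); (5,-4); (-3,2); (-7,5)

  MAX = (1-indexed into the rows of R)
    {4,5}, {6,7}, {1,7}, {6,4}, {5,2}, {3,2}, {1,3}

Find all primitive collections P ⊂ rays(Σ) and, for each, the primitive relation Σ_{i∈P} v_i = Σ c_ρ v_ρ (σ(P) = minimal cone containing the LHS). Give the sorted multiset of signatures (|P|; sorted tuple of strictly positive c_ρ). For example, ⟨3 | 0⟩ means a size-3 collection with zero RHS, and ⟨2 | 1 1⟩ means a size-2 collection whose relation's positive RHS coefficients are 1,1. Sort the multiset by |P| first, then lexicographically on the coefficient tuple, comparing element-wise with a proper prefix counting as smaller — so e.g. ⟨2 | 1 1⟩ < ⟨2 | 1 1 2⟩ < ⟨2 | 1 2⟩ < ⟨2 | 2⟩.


14 minimal non-faces of Δ(Σ) (on 7 rays):

  P = {1,2}:  v_{1} + v_{2} = 0 — sig = ⟨2 | 0⟩
  P = {3,6}:  v_{3} + v_{6} = 0 — sig = ⟨2 | 0⟩
  P = {1,4}:  v_{1} + v_{4} = v_{6} — sig = ⟨2 | 1⟩
  P = {1,5}:  v_{1} + v_{5} = v_{4} — sig = ⟨2 | 1⟩
  P = {1,6}:  v_{1} + v_{6} = v_{7} — sig = ⟨2 | 1⟩
  P = {2,4}:  v_{2} + v_{4} = v_{5} — sig = ⟨2 | 1⟩
  P = {2,6}:  v_{2} + v_{6} = v_{4} — sig = ⟨2 | 1⟩
  P = {2,7}:  v_{2} + v_{7} = v_{6} — sig = ⟨2 | 1⟩
  P = {3,4}:  v_{3} + v_{4} = v_{2} — sig = ⟨2 | 1⟩
  P = {3,7}:  v_{3} + v_{7} = v_{1} — sig = ⟨2 | 1⟩
  P = {5,7}:  v_{5} + v_{7} = v_{4} + v_{6} — sig = ⟨2 | 1 1⟩
  P = {3,5}:  v_{3} + v_{5} = 2·v_{2} — sig = ⟨2 | 2⟩
  P = {4,7}:  v_{4} + v_{7} = 2·v_{6} — sig = ⟨2 | 2⟩
  P = {5,6}:  v_{5} + v_{6} = 2·v_{4} — sig = ⟨2 | 2⟩

so the primitive-relation signature multiset is
{ ⟨2 | 0⟩ ×2,  ⟨2 | 1⟩ ×8,  ⟨2 | 1 1⟩,  ⟨2 | 2⟩ ×3 }


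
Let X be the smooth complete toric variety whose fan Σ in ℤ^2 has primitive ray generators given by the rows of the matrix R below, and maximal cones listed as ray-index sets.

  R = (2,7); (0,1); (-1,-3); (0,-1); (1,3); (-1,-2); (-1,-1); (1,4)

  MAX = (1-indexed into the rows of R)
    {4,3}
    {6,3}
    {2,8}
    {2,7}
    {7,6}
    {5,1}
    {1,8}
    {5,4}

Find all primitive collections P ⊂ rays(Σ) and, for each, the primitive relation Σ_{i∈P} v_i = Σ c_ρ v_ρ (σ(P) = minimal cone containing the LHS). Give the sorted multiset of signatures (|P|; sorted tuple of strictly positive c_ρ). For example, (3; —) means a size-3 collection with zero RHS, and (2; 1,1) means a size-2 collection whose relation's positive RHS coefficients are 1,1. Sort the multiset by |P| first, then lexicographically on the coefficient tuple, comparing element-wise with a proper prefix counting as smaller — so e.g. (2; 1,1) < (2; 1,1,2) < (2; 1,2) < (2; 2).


Primitive collections (20):

  {2,4}:  v_{2} + v_{4} = 0  ⟹  sig = (2; —)
  {3,5}:  v_{3} + v_{5} = 0  ⟹  sig = (2; —)
  {1,3}:  v_{1} + v_{3} = v_{8}  ⟹  sig = (2; 1)
  {2,3}:  v_{2} + v_{3} = v_{6}  ⟹  sig = (2; 1)
  {2,5}:  v_{2} + v_{5} = v_{8}  ⟹  sig = (2; 1)
  {2,6}:  v_{2} + v_{6} = v_{7}  ⟹  sig = (2; 1)
  {3,8}:  v_{3} + v_{8} = v_{2}  ⟹  sig = (2; 1)
  {4,6}:  v_{4} + v_{6} = v_{3}  ⟹  sig = (2; 1)
  {4,7}:  v_{4} + v_{7} = v_{6}  ⟹  sig = (2; 1)
  {4,8}:  v_{4} + v_{8} = v_{5}  ⟹  sig = (2; 1)
  {5,6}:  v_{5} + v_{6} = v_{2}  ⟹  sig = (2; 1)
  {5,8}:  v_{5} + v_{8} = v_{1}  ⟹  sig = (2; 1)
  {1,6}:  v_{1} + v_{6} = v_{2} + v_{8}  ⟹  sig = (2; 1,1)
  {1,7}:  v_{1} + v_{7} = 2·v_{2} + v_{8}  ⟹  sig = (2; 1,2)
  {1,2}:  v_{1} + v_{2} = 2·v_{8}  ⟹  sig = (2; 2)
  {1,4}:  v_{1} + v_{4} = 2·v_{5}  ⟹  sig = (2; 2)
  {3,7}:  v_{3} + v_{7} = 2·v_{6}  ⟹  sig = (2; 2)
  {5,7}:  v_{5} + v_{7} = 2·v_{2}  ⟹  sig = (2; 2)
  {6,8}:  v_{6} + v_{8} = 2·v_{2}  ⟹  sig = (2; 2)
  {7,8}:  v_{7} + v_{8} = 3·v_{2}  ⟹  sig = (2; 3)

Signatures (|P|; sorted positive RHS coefficients), sorted:
    (2; —)
    (2; —)
    (2; 1)
    (2; 1)
    (2; 1)
    (2; 1)
    (2; 1)
    (2; 1)
    (2; 1)
    (2; 1)
    (2; 1)
    (2; 1)
    (2; 1,1)
    (2; 1,2)
    (2; 2)
    (2; 2)
    (2; 2)
    (2; 2)
    (2; 2)
    (2; 3)


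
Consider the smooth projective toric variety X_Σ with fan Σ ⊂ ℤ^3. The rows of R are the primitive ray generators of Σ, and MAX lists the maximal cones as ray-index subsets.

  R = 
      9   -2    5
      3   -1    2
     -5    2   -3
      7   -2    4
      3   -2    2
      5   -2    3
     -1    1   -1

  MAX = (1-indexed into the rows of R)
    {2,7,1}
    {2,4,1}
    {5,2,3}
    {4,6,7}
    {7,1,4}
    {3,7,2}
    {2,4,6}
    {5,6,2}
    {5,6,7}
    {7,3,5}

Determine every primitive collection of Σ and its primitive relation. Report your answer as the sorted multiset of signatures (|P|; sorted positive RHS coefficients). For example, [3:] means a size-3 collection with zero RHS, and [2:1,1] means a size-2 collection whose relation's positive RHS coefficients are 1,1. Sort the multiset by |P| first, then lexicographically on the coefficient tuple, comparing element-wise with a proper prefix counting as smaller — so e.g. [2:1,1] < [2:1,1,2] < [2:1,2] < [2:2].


9 minimal non-faces of Δ(Σ) (on 7 rays):

  P={3,6}:  v_{3} + v_{6} = 0 — sig = [2:]
  P={1,5}:  v_{1} + v_{5} = v_{4} + v_{6} — sig = [2:1,1]
  P={3,4}:  v_{3} + v_{4} = v_{2} + v_{7} — sig = [2:1,1]
  P={1,6}:  v_{1} + v_{6} = 2·v_{4} — sig = [2:2]
  P={4,5}:  v_{4} + v_{5} = 2·v_{6} — sig = [2:2]
  P={1,3}:  v_{1} + v_{3} = 2·v_{2} + 2·v_{7} — sig = [2:2,2]
  P={2,4,7}:  v_{2} + v_{4} + v_{7} = v_{1} — sig = [3:1]
  P={2,5,7}:  v_{2} + v_{5} + v_{7} = v_{6} — sig = [3:1]
  P={2,6,7}:  v_{2} + v_{6} + v_{7} = v_{4} — sig = [3:1]

so the primitive-relation signature multiset is
    |P|=2: 6 collections, coeffs (), (1,1), (1,1), (2), (2), (2,2)
    |P|=3: 3 collections, coeffs (1), (1), (1)


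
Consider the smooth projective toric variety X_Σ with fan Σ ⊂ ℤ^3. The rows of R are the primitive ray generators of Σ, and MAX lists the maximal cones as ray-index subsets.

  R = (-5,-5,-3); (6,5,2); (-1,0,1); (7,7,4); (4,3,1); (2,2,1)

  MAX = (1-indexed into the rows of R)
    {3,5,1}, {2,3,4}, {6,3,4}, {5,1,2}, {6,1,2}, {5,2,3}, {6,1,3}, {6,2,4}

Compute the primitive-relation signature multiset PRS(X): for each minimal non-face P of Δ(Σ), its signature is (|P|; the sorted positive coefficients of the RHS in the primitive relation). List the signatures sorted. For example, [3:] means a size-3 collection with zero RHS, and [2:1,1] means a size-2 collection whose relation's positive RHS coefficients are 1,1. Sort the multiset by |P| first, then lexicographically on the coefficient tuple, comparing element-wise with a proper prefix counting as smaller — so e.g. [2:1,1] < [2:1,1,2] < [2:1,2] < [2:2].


|primitive collections| = 5. Relations:

  P = {1,4}:  v_{1} + v_{4} = v_{6}  so sig = [2:1]
  P = {5,6}:  v_{5} + v_{6} = v_{2}  so sig = [2:1]
  P = {4,5}:  v_{4} + v_{5} = 2·v_{2} + v_{3}  so sig = [2:1,2]
  P = {1,2,3}:  v_{1} + v_{2} + v_{3} = 0  so sig = [3:]
  P = {2,3,6}:  v_{2} + v_{3} + v_{6} = v_{4}  so sig = [3:1]

Sorted signature multiset PRS(X):
    [2:1]
    [2:1]
    [2:1,2]
    [3:]
    [3:1]


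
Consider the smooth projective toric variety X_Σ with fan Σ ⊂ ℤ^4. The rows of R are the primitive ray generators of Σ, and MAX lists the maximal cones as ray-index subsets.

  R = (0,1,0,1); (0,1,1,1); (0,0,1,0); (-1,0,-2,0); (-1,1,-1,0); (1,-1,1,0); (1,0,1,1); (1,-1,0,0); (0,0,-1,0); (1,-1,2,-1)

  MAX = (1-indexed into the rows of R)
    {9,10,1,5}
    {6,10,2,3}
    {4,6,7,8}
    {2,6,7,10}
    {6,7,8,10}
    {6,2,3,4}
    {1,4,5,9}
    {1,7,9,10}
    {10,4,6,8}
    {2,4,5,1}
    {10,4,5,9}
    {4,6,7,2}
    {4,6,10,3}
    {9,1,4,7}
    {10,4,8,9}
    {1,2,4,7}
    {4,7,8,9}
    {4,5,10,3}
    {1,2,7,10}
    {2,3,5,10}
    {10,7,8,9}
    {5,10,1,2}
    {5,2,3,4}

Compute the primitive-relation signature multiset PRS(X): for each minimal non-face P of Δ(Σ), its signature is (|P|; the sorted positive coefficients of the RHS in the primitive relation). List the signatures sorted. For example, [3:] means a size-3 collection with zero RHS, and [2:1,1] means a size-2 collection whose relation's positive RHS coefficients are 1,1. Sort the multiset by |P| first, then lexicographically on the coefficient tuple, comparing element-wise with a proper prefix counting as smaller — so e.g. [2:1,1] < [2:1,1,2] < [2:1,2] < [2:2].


15 minimal non-faces of Δ(Σ) (on 10 rays):

  P = {3,9}:  v_{3} + v_{9} = 0  ⇒ sig = [2:]
  P = {5,6}:  v_{5} + v_{6} = 0  ⇒ sig = [2:]
  P = {1,3}:  v_{1} + v_{3} = v_{2}  ⇒ sig = [2:1]
  P = {1,6}:  v_{1} + v_{6} = v_{7}  ⇒ sig = [2:1]
  P = {2,8}:  v_{2} + v_{8} = v_{7}  ⇒ sig = [2:1]
  P = {2,9}:  v_{2} + v_{9} = v_{1}  ⇒ sig = [2:1]
  P = {3,8}:  v_{3} + v_{8} = v_{6}  ⇒ sig = [2:1]
  P = {5,7}:  v_{5} + v_{7} = v_{1}  ⇒ sig = [2:1]
  P = {5,8}:  v_{5} + v_{8} = v_{9}  ⇒ sig = [2:1]
  P = {6,9}:  v_{6} + v_{9} = v_{8}  ⇒ sig = [2:1]
  P = {1,8}:  v_{1} + v_{8} = v_{7} + v_{9}  ⇒ sig = [2:1,1]
  P = {3,7}:  v_{3} + v_{7} = v_{2} + v_{6}  ⇒ sig = [2:1,1]
  P = {1,4,10}:  v_{1} + v_{4} + v_{10} = 0  ⇒ sig = [3:]
  P = {2,4,10}:  v_{2} + v_{4} + v_{10} = v_{3}  ⇒ sig = [3:1]
  P = {4,7,10}:  v_{4} + v_{7} + v_{10} = v_{6}  ⇒ sig = [3:1]

Sorted signature multiset PRS(X):
{ [2:] ×2,  [2:1] ×8,  [2:1,1] ×2,  [3:],  [3:1] ×2 }


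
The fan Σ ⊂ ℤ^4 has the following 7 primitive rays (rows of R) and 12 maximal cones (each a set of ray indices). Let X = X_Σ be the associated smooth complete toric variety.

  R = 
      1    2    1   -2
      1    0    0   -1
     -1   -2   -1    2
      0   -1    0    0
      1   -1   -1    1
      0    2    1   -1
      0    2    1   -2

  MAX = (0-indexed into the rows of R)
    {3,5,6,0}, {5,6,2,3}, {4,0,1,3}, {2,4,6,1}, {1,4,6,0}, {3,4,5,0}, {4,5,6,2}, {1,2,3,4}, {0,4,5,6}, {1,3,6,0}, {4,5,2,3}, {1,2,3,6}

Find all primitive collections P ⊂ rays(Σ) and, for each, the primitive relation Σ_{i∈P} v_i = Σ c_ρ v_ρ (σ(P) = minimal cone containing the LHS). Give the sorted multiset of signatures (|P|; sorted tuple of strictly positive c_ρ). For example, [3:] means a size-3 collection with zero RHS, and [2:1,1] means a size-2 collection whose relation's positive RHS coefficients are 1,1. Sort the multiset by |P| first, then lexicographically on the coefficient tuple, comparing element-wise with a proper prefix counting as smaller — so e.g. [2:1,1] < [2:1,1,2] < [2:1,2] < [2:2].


3 minimal non-faces of Δ(Σ) (on 7 rays):

  P = {0,2}:  v_{0} + v_{2} = 0  ⇒ sig = [2:]
  P = {1,5}:  v_{1} + v_{5} = v_{0}  ⇒ sig = [2:1]
  P = {3,4,6}:  v_{3} + v_{4} + v_{6} = v_{1}  ⇒ sig = [3:1]

Hence PRS(X_Σ) =
{ [2:],  [2:1],  [3:1] }


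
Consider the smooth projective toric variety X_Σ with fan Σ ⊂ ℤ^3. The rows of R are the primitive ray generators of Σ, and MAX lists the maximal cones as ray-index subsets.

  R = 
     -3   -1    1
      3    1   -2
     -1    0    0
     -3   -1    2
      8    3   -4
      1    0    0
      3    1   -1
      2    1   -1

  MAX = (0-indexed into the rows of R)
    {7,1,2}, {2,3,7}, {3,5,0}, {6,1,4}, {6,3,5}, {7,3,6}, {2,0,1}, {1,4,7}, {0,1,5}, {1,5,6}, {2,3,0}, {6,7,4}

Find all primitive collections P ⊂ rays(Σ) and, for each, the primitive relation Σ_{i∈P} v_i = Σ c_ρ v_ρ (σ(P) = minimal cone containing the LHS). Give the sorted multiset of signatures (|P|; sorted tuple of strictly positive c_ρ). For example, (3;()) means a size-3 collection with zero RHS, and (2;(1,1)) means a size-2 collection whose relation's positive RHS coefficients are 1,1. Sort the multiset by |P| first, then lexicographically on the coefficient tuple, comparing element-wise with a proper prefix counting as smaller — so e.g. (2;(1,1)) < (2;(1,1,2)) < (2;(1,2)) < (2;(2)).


Primitive collections (11):

  {0,6}:  v_{0} + v_{6} = 0  ⇒ sig = (2;())
  {1,3}:  v_{1} + v_{3} = 0  ⇒ sig = (2;())
  {2,5}:  v_{2} + v_{5} = 0  ⇒ sig = (2;())
  {0,7}:  v_{0} + v_{7} = v_{2}  ⇒ sig = (2;(1))
  {2,6}:  v_{2} + v_{6} = v_{7}  ⇒ sig = (2;(1))
  {5,7}:  v_{5} + v_{7} = v_{6}  ⇒ sig = (2;(1))
  {0,4}:  v_{0} + v_{4} = v_{1} + v_{7}  ⇒ sig = (2;(1,1))
  {3,4}:  v_{3} + v_{4} = v_{6} + v_{7}  ⇒ sig = (2;(1,1))
  {2,4}:  v_{2} + v_{4} = v_{1} + 2·v_{7}  ⇒ sig = (2;(1,2))
  {4,5}:  v_{4} + v_{5} = v_{1} + 2·v_{6}  ⇒ sig = (2;(1,2))
  {1,6,7}:  v_{1} + v_{6} + v_{7} = v_{4}  ⇒ sig = (3;(1))

Signatures (|P|; sorted positive RHS coefficients), sorted:
[(2;()), (2;()), (2;()), (2;(1)), (2;(1)), (2;(1)), (2;(1,1)), (2;(1,1)), (2;(1,2)), (2;(1,2)), (3;(1))]


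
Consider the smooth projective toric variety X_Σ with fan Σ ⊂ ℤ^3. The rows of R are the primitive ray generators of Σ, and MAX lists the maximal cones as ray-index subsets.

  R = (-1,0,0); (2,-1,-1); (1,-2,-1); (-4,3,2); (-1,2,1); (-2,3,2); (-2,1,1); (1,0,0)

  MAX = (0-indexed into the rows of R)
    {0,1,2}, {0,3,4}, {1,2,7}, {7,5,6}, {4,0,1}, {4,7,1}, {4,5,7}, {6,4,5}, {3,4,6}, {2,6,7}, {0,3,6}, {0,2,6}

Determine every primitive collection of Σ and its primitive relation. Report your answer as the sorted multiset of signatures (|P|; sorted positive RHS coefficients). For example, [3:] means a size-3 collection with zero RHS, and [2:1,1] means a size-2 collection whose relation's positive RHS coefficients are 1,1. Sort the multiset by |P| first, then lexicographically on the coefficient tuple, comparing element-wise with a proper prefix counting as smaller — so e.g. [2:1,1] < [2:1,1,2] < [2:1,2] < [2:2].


Primitive collections (12):

  {0,7}:  v_{0} + v_{7} = 0  →  sig = [2:]
  {1,6}:  v_{1} + v_{6} = 0  →  sig = [2:]
  {2,4}:  v_{2} + v_{4} = 0  →  sig = [2:]
  {0,5}:  v_{0} + v_{5} = v_{4} + v_{6}  →  sig = [2:1,1]
  {1,3}:  v_{1} + v_{3} = v_{0} + v_{4}  →  sig = [2:1,1]
  {1,5}:  v_{1} + v_{5} = v_{4} + v_{7}  →  sig = [2:1,1]
  {2,3}:  v_{2} + v_{3} = v_{0} + v_{6}  →  sig = [2:1,1]
  {2,5}:  v_{2} + v_{5} = v_{6} + v_{7}  →  sig = [2:1,1]
  {3,7}:  v_{3} + v_{7} = v_{4} + v_{6}  →  sig = [2:1,1]
  {3,5}:  v_{3} + v_{5} = 2·v_{4} + 2·v_{6}  →  sig = [2:2,2]
  {0,4,6}:  v_{0} + v_{4} + v_{6} = v_{3}  →  sig = [3:1]
  {4,6,7}:  v_{4} + v_{6} + v_{7} = v_{5}  →  sig = [3:1]

Sorted signature multiset PRS(X):
    [2:]
    [2:]
    [2:]
    [2:1,1]
    [2:1,1]
    [2:1,1]
    [2:1,1]
    [2:1,1]
    [2:1,1]
    [2:2,2]
    [3:1]
    [3:1]


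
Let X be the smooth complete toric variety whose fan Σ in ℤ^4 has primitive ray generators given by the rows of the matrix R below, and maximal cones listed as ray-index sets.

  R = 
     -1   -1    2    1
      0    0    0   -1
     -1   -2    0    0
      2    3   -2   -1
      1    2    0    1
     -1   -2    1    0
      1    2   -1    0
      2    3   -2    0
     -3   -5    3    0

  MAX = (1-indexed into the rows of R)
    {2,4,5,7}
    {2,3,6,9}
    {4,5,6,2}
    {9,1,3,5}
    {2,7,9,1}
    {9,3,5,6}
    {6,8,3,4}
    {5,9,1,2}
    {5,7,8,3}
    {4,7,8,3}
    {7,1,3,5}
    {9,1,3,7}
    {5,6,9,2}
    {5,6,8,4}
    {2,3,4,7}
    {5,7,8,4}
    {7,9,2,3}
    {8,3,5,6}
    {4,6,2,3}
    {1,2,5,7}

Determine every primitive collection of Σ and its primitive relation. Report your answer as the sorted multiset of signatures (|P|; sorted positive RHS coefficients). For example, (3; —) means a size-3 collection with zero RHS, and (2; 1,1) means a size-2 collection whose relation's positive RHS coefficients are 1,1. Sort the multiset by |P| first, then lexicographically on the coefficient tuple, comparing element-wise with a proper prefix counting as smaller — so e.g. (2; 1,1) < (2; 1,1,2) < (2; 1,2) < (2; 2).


Δ(Σ) — 9 vertices, 11 min non-faces:

  P = {6,7}:  v_{6} + v_{7} = 0  ⟹  sig = (2; —)
  P = {1,8}:  v_{1} + v_{8} = v_{5}  ⟹  sig = (2; 1)
  P = {2,8}:  v_{2} + v_{8} = v_{4}  ⟹  sig = (2; 1)
  P = {8,9}:  v_{8} + v_{9} = v_{6}  ⟹  sig = (2; 1)
  P = {1,4}:  v_{1} + v_{4} = v_{2} + v_{5}  ⟹  sig = (2; 1,1)
  P = {1,6}:  v_{1} + v_{6} = v_{5} + v_{9}  ⟹  sig = (2; 1,1)
  P = {4,9}:  v_{4} + v_{9} = v_{2} + v_{6}  ⟹  sig = (2; 1,1)
  P = {2,3,5}:  v_{2} + v_{3} + v_{5} = 0  ⟹  sig = (3; —)
  P = {3,4,5}:  v_{3} + v_{4} + v_{5} = v_{8}  ⟹  sig = (3; 1)
  P = {5,7,9}:  v_{5} + v_{7} + v_{9} = v_{1}  ⟹  sig = (3; 1)
  P = {1,2,3}:  v_{1} + v_{2} + v_{3} = v_{7} + v_{9}  ⟹  sig = (3; 1,1)

Signatures (|P|; sorted positive RHS coefficients), sorted:
{ (2; —),  (2; 1) ×3,  (2; 1,1) ×3,  (3; —),  (3; 1) ×2,  (3; 1,1) }


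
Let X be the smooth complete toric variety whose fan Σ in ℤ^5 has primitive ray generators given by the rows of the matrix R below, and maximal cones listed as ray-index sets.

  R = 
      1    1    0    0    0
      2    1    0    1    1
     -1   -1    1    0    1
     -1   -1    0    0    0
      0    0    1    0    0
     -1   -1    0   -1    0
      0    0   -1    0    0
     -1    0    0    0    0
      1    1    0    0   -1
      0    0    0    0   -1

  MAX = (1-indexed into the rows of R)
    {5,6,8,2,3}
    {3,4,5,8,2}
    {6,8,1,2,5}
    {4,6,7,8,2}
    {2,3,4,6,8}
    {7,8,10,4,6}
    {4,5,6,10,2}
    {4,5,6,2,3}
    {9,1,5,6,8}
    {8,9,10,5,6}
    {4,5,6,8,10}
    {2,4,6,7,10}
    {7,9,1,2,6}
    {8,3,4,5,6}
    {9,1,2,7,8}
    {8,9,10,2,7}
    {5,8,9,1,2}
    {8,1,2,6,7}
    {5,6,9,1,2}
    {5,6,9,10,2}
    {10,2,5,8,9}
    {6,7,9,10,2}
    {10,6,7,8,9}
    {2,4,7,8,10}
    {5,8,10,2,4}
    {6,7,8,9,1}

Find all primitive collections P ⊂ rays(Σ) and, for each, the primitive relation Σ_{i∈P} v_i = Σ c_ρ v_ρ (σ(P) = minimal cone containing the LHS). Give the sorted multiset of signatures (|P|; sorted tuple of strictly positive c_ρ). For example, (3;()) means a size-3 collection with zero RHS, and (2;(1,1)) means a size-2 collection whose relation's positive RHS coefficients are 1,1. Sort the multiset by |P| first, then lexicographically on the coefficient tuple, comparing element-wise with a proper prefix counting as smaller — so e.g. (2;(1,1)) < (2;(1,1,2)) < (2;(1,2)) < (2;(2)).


11 collections generate NE(X_Σ); each relation:

  P = {1,4}:  v_{1} + v_{4} = 0  →  sig = (2;())
  P = {5,7}:  v_{5} + v_{7} = 0  →  sig = (2;())
  P = {1,10}:  v_{1} + v_{10} = v_{9}  →  sig = (2;(1))
  P = {3,9}:  v_{3} + v_{9} = v_{5}  →  sig = (2;(1))
  P = {4,9}:  v_{4} + v_{9} = v_{10}  →  sig = (2;(1))
  P = {3,10}:  v_{3} + v_{10} = v_{4} + v_{5}  →  sig = (2;(1,1))
  P = {1,3}:  v_{1} + v_{3} = v_{2} + v_{5} + v_{6} + v_{8}  →  sig = (2;(1,1,1,1))
  P = {3,7}:  v_{3} + v_{7} = v_{2} + v_{4} + v_{6} + v_{8}  →  sig = (2;(1,1,1,1))
  P = {2,6,8,10}:  v_{2} + v_{6} + v_{8} + v_{10} = 0  →  sig = (4;())
  P = {2,6,8,9}:  v_{2} + v_{6} + v_{8} + v_{9} = v_{1}  →  sig = (4;(1))
  P = {2,4,5,6,8}:  v_{2} + v_{4} + v_{5} + v_{6} + v_{8} = v_{3}  →  sig = (5;(1))

Sorted signature multiset PRS(X):
    (2;())
    (2;())
    (2;(1))
    (2;(1))
    (2;(1))
    (2;(1,1))
    (2;(1,1,1,1))
    (2;(1,1,1,1))
    (4;())
    (4;(1))
    (5;(1))


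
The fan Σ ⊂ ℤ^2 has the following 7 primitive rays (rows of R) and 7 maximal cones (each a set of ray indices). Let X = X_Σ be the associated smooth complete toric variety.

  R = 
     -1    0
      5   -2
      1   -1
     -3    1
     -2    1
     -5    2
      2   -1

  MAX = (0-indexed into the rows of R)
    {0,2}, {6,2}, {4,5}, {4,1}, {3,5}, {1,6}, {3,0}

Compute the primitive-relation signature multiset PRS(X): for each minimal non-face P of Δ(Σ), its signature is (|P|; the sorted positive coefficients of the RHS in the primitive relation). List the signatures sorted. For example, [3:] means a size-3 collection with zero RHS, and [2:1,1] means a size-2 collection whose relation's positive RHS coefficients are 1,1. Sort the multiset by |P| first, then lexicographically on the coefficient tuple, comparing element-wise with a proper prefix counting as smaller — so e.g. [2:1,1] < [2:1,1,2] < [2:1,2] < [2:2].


Σ has 14 primitive collections:

  P={1,5}:  v_{1} + v_{5} = 0  →  sig = [2:]
  P={4,6}:  v_{4} + v_{6} = 0  →  sig = [2:]
  P={0,4}:  v_{0} + v_{4} = v_{3}  →  sig = [2:1]
  P={0,6}:  v_{0} + v_{6} = v_{2}  →  sig = [2:1]
  P={1,3}:  v_{1} + v_{3} = v_{6}  →  sig = [2:1]
  P={2,4}:  v_{2} + v_{4} = v_{0}  →  sig = [2:1]
  P={3,4}:  v_{3} + v_{4} = v_{5}  →  sig = [2:1]
  P={3,6}:  v_{3} + v_{6} = v_{0}  →  sig = [2:1]
  P={5,6}:  v_{5} + v_{6} = v_{3}  →  sig = [2:1]
  P={2,5}:  v_{2} + v_{5} = v_{0} + v_{3}  →  sig = [2:1,1]
  P={0,1}:  v_{0} + v_{1} = 2·v_{6}  →  sig = [2:2]
  P={0,5}:  v_{0} + v_{5} = 2·v_{3}  →  sig = [2:2]
  P={2,3}:  v_{2} + v_{3} = 2·v_{0}  →  sig = [2:2]
  P={1,2}:  v_{1} + v_{2} = 3·v_{6}  →  sig = [2:3]

so the primitive-relation signature multiset is
[[2:], [2:], [2:1], [2:1], [2:1], [2:1], [2:1], [2:1], [2:1], [2:1,1], [2:2], [2:2], [2:2], [2:3]]


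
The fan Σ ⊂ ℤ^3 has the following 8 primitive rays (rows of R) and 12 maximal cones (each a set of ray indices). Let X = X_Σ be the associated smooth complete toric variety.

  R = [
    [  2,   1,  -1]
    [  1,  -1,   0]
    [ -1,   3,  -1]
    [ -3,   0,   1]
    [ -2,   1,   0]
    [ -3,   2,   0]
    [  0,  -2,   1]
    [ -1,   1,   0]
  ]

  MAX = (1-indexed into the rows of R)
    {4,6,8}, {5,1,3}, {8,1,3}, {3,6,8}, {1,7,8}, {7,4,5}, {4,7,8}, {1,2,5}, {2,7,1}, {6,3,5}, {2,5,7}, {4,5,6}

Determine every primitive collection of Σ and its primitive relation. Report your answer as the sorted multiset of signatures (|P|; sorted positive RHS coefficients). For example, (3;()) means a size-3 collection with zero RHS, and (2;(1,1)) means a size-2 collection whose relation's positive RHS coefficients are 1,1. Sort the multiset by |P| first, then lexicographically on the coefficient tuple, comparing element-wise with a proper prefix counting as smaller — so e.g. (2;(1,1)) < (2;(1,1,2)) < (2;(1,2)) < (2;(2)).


Σ has 11 primitive collections:

  {2,8}:  v_{2} + v_{8} = 0  →  sig = (2;())
  {1,4}:  v_{1} + v_{4} = v_{8}  →  sig = (2;(1))
  {1,6}:  v_{1} + v_{6} = v_{3}  →  sig = (2;(1))
  {2,6}:  v_{2} + v_{6} = v_{5}  →  sig = (2;(1))
  {3,7}:  v_{3} + v_{7} = v_{8}  →  sig = (2;(1))
  {5,8}:  v_{5} + v_{8} = v_{6}  →  sig = (2;(1))
  {6,7}:  v_{6} + v_{7} = v_{4}  →  sig = (2;(1))
  {2,3}:  v_{2} + v_{3} = v_{1} + v_{5}  →  sig = (2;(1,1))
  {2,4}:  v_{2} + v_{4} = v_{5} + v_{7}  →  sig = (2;(1,1))
  {3,4}:  v_{3} + v_{4} = v_{6} + v_{8}  →  sig = (2;(1,1))
  {1,5,7}:  v_{1} + v_{5} + v_{7} = 0  →  sig = (3;())

Hence PRS(X_Σ) =
{ (2;()),  (2;(1)) ×6,  (2;(1,1)) ×3,  (3;()) }


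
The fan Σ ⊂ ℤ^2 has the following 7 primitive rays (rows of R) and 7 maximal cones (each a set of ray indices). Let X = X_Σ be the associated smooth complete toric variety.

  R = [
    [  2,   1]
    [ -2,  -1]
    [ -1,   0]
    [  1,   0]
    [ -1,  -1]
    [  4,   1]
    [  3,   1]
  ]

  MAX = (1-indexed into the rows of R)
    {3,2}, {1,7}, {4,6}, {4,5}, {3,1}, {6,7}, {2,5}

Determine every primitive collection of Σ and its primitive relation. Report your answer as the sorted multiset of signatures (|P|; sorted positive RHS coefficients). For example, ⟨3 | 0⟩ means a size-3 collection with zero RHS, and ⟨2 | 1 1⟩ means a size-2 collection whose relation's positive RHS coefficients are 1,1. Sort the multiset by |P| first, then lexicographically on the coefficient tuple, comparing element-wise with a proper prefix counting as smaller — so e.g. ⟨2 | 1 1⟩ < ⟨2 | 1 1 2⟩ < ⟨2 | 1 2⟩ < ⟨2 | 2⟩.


|primitive collections| = 14. Relations:

  • {1,2}:  v_{1} + v_{2} = 0  so sig = ⟨2 | 0⟩
  • {3,4}:  v_{3} + v_{4} = 0  so sig = ⟨2 | 0⟩
  • {1,4}:  v_{1} + v_{4} = v_{7}  so sig = ⟨2 | 1⟩
  • {1,5}:  v_{1} + v_{5} = v_{4}  so sig = ⟨2 | 1⟩
  • {2,4}:  v_{2} + v_{4} = v_{5}  so sig = ⟨2 | 1⟩
  • {2,7}:  v_{2} + v_{7} = v_{4}  so sig = ⟨2 | 1⟩
  • {3,5}:  v_{3} + v_{5} = v_{2}  so sig = ⟨2 | 1⟩
  • {3,6}:  v_{3} + v_{6} = v_{7}  so sig = ⟨2 | 1⟩
  • {3,7}:  v_{3} + v_{7} = v_{1}  so sig = ⟨2 | 1⟩
  • {4,7}:  v_{4} + v_{7} = v_{6}  so sig = ⟨2 | 1⟩
  • {1,6}:  v_{1} + v_{6} = 2·v_{7}  so sig = ⟨2 | 2⟩
  • {2,6}:  v_{2} + v_{6} = 2·v_{4}  so sig = ⟨2 | 2⟩
  • {5,7}:  v_{5} + v_{7} = 2·v_{4}  so sig = ⟨2 | 2⟩
  • {5,6}:  v_{5} + v_{6} = 3·v_{4}  so sig = ⟨2 | 3⟩

Signatures (|P|; sorted positive RHS coefficients), sorted:
    ⟨2 | 0⟩
    ⟨2 | 0⟩
    ⟨2 | 1⟩
    ⟨2 | 1⟩
    ⟨2 | 1⟩
    ⟨2 | 1⟩
    ⟨2 | 1⟩
    ⟨2 | 1⟩
    ⟨2 | 1⟩
    ⟨2 | 1⟩
    ⟨2 | 2⟩
    ⟨2 | 2⟩
    ⟨2 | 2⟩
    ⟨2 | 3⟩
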